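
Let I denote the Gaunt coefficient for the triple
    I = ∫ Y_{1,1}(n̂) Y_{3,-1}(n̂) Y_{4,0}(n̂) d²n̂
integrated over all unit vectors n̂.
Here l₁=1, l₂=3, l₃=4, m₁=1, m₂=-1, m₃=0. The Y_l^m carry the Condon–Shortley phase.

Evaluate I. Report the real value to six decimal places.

Rules hold: Σm=0, L=8 even, 2≤4≤4.
N = 3·7·9 = 189
Δ = 0!·2!·6!/9! = 1/252
Racah Σ t=0..0: t=0:+1/36 = 1/36
⇒ 3j(1 3 4; 0 0 0)² = 4/63, sgn +1
Racah Σ t=0..0: t=0:+1/96 = 1/96
⇒ 3j(1 3 4; 1 -1 0)² = 1/42, sgn +1
4πI² = N·(3j₀)²·(3jₘ)² = 2/7
I = +1·√(0.285714/4π) = 0.15078601

0.150786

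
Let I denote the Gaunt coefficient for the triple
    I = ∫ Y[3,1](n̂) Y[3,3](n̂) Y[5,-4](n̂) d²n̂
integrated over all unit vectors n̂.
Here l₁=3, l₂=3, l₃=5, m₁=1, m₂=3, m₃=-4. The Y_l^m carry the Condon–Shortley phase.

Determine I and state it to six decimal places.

0.000000

L=11 odd ⇒ parity kills the (l;000) factor ⇒ I = 0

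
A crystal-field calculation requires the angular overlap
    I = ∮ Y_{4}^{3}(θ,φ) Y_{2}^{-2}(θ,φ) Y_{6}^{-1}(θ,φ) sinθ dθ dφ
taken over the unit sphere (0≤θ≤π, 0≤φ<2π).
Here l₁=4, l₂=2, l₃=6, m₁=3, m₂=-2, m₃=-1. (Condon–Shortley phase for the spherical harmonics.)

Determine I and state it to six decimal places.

-0.035563

Rules hold: Σm=0, L=12 even, 2≤6≤6.
N = 9·5·13 = 585
Δ = 0!·8!·4!/13! = 1/6435
Racah Σ t=0..0: t=0:+1/2304 = 1/2304
⇒ 3j(4 2 6; 0 0 0)² = 5/143, sgn +1
Racah Σ t=0..0: t=0:+1/120960 = 1/120960
⇒ 3j(4 2 6; 3 -2 -1)² = 1/1287, sgn -1
4πI² = N·(3j₀)²·(3jₘ)² = 25/1573
I = -1·√(0.0158932/4π) = -0.03556319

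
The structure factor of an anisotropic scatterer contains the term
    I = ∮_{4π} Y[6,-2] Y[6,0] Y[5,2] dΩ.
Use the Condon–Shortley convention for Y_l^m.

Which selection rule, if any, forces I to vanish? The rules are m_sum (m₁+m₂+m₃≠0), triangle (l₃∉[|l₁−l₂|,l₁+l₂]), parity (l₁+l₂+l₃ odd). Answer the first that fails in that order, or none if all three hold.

azimuthal sum: -2 + 0 + 2 = 0  ✓
0 ≤ 5 ≤ 12 (triangle on l)  ✓
L = 6 + 6 + 5 = 17 (odd)  ✗

parity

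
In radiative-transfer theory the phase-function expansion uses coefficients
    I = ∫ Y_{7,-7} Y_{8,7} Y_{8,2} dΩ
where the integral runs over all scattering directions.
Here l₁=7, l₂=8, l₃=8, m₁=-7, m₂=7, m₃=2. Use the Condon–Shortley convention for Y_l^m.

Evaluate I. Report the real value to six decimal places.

m-sum = -7 + 7 + 2 = 2 ≠ 0 ⇒ I = 0

0.000000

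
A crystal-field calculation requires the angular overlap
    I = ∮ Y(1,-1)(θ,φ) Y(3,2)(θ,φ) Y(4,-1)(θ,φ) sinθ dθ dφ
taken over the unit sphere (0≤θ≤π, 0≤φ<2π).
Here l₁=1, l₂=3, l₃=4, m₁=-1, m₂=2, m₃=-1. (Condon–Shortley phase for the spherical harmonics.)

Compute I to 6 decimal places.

-0.106622

Rules hold: Σm=0, L=8 even, 2≤4≤4.
N = 3·7·9 = 189
Δ = 0!·2!·6!/9! = 1/252
Racah Σ t=0..0: t=0:+1/36 = 1/36
⇒ 3j(1 3 4; 0 0 0)² = 4/63, sgn +1
Racah Σ t=0..0: t=0:+1/240 = 1/240
⇒ 3j(1 3 4; -1 2 -1)² = 1/84, sgn -1
4πI² = N·(3j₀)²·(3jₘ)² = 1/7
I = -1·√(0.142857/4π) = -0.10662181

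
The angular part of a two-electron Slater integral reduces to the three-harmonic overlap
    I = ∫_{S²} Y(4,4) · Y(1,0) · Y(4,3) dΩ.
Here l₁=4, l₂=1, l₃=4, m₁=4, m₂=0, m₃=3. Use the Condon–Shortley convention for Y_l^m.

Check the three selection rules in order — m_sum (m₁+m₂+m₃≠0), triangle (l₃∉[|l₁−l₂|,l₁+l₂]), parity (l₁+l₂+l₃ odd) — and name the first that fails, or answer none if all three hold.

Σmᵢ = 7  ✗
l₃∈[|l₁−l₂|,l₁+l₂]=[3,5], have l₃=4
Σlᵢ = 9 ⇒ odd

m_sum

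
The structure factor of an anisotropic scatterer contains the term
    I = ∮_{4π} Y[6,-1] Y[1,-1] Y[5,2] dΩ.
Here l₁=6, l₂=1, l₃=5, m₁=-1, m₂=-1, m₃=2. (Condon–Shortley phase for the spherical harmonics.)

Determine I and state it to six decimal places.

Checks pass: Σm=0; 12 even; l₃=5∈[5,7].
(2·6+1)(2·1+1)(2·5+1) = 429
Δ: 2! 10! 0! / 13! → 1/858
sum: t=1:−1/14400 = -1/14400
3j²(6 1 5; 0 0 0) = Δ·Π!·Σ² = 6/143  (sign +1)
sum: t=0:+1/60480 = 1/60480
3j²(6 1 5; -1 -1 2) = Δ·Π!·Σ² = 5/429  (sign -1)
combine: 4πI² = 429·6/143·5/429 = 30/143
take √, sign -1: I = -0.12920749

-0.129207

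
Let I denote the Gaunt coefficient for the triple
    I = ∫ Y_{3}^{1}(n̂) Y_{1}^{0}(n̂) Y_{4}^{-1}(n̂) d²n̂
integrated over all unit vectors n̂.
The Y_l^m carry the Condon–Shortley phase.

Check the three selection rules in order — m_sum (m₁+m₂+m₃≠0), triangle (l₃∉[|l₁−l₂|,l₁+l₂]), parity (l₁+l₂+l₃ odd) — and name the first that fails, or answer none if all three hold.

Σmᵢ = 0  ✓
l₃∈[|l₁−l₂|,l₁+l₂]=[2,4], have l₃=4  ✓
Σlᵢ = 8 ⇒ even  ✓

none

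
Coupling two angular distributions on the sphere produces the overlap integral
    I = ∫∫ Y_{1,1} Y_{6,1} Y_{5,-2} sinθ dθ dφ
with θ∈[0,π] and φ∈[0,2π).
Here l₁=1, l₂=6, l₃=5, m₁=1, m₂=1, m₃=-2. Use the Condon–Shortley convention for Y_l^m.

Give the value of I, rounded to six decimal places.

Checks pass: Σm=0; 12 even; l₃=5∈[5,7].
(2·1+1)(2·6+1)(2·5+1) = 429
Δ: 2! 0! 10! / 13! → 1/858
sum: t=1:−1/14400 = -1/14400
3j²(1 6 5; 0 0 0) = Δ·Π!·Σ² = 6/143  (sign +1)
sum: t=0:+1/60480 = 1/60480
3j²(1 6 5; 1 1 -2) = Δ·Π!·Σ² = 5/429  (sign -1)
combine: 4πI² = 429·6/143·5/429 = 30/143
take √, sign -1: I = -0.12920749

-0.129207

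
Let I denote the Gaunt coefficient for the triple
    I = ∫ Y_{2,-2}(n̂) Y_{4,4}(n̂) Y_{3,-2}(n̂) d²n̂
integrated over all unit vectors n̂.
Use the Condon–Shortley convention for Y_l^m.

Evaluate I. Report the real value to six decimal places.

L=9 odd ⇒ parity kills the (l;000) factor ⇒ I = 0

0.000000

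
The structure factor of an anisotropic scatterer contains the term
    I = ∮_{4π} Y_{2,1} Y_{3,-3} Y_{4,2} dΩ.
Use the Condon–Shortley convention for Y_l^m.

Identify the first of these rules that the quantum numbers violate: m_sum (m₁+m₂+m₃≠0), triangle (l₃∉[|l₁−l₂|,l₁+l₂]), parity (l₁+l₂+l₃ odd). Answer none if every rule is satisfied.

parity

m₁+m₂+m₃ = 1 − 3 + 2 = 0  ✓
triangle: |2−3|=1 ≤ l₃=4 ≤ 2+3=5  ✓
parity: l₁+l₂+l₃ = 9 is odd  ✗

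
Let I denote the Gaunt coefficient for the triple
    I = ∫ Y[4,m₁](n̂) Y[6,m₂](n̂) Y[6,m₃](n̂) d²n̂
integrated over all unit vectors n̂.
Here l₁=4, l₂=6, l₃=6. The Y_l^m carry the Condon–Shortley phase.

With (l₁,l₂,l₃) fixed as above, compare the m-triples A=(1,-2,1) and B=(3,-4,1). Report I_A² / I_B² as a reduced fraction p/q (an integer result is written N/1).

2809/5250

l's match ⇒ only the (l;m) 3-j factors differ between A and B.
A: triangle coeff Δ(4,6,6) = 1/15315300; Σ_t [0,3]: t=0:+1/82944 t=1:−1/17280 t=2:+1/34560 t=3:−1/725760 = -53/2903040; (3j)²=2809/306306 [(4 6 6; 1 -2 1)], sign=+1
B: triangle coeff Δ(4,6,6) = 1/15315300; Σ_t [0,1]: t=0:+1/207360 t=1:−1/725760 = 1/290304; (3j)²=125/7293 [(4 6 6; 3 -4 1)], sign=-1
I_A²/I_B² = (2809/306306)/(125/7293) = 2809/5250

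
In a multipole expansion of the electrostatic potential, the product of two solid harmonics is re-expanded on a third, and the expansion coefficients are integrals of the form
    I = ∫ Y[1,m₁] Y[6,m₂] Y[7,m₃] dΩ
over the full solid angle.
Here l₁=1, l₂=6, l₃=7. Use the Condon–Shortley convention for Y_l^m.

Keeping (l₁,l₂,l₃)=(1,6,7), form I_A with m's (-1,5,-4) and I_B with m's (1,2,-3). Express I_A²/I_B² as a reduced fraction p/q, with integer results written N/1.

Shared (l₁,l₂,l₃)=(1,6,7): N and (l;000)² cancel in I_A²/I_B².
A: Δ = 0!·2!·12!/15! = 1/1365; Racah Σ t=0..0: t=0:+1/79833600 = 1/79833600; ⇒ 3j(1 6 7; -1 5 -4)² = 1/455, sgn -1
B: Δ = 0!·2!·12!/15! = 1/1365; Racah Σ t=0..0: t=0:+1/1935360 = 1/1935360; ⇒ 3j(1 6 7; 1 2 -3)² = 3/91, sgn +1
I_A²/I_B² = (1/455)/(3/91) = 1/15

1/15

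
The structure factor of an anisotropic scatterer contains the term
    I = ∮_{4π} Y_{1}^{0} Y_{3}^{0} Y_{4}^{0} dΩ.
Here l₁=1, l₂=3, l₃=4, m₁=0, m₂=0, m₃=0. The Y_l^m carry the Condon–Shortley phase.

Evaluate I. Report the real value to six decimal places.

0.246233

m-sum 0 ✓  L=8 even ✓  2≤4≤4 ✓
Π(2lᵢ+1) = 3×7×9 = 189
triangle coeff Δ(1,3,4) = 1/252
Σ_t [0,0]: t=0:+1/36 = 1/36
(3j)²=4/63 [(1 3 4; 0 0 0)], sign=+1
(m-triple is (0,0,0) — same symbol as above.)
⇒ 4πI² = 16/21
I = (+1)√(16/21/(4π)) = 0.24623252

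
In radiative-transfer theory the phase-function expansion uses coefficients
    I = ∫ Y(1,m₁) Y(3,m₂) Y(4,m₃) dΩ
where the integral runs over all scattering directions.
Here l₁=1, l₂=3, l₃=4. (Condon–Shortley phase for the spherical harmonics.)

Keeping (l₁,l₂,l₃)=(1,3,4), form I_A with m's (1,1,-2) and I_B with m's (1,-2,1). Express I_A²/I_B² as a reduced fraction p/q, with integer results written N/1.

5/1

l's match ⇒ only the (l;m) 3-j factors differ between A and B.
A: triangle coeff Δ(1,3,4) = 1/252; Σ_t [0,0]: t=0:+1/96 = 1/96; (3j)²=5/84 [(1 3 4; 1 1 -2)], sign=+1
B: triangle coeff Δ(1,3,4) = 1/252; Σ_t [0,0]: t=0:+1/240 = 1/240; (3j)²=1/84 [(1 3 4; 1 -2 1)], sign=-1
I_A²/I_B² = (5/84)/(1/84) = 5/1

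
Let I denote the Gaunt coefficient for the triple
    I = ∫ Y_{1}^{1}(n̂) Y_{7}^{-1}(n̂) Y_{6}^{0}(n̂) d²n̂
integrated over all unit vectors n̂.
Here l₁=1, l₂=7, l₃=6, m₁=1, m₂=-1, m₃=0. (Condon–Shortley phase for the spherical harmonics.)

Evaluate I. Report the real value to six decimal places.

Rules hold: Σm=0, L=14 even, 6≤6≤8.
N = 3·15·13 = 585
Δ = 2!·0!·12!/15! = 1/1365
Racah Σ t=1..1: t=1:−1/518400 = -1/518400
⇒ 3j(1 7 6; 0 0 0)² = 7/195, sgn -1
Racah Σ t=0..0: t=0:+1/1036800 = 1/1036800
⇒ 3j(1 7 6; 1 -1 0)² = 4/195, sgn +1
4πI² = N·(3j₀)²·(3jₘ)² = 28/65
I = -1·√(0.430769/4π) = -0.18514731

-0.185147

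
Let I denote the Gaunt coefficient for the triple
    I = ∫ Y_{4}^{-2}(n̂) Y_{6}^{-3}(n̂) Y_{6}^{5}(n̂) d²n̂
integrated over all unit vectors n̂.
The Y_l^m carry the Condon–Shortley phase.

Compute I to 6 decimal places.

m-sum 0 ✓  L=16 even ✓  2≤6≤10 ✓
Π(2lᵢ+1) = 9×13×13 = 1521
triangle coeff Δ(4,6,6) = 1/15315300
Σ_t [0,4]: t=0:+1/829440 t=1:−1/25920 t=2:+1/9216 t=3:−1/25920 t=4:+1/829440 = 7/207360
(3j)²=28/2431 [(4 6 6; 0 0 0)], sign=+1
Σ_t [2,3]: t=2:+1/483840 t=3:−1/1451520 = 1/725760
(3j)²=24/1547 [(4 6 6; -2 -3 5)], sign=-1
⇒ 4πI² = 864/3179
I = (-1)√(864/3179/(4π)) = -0.14706410

-0.147064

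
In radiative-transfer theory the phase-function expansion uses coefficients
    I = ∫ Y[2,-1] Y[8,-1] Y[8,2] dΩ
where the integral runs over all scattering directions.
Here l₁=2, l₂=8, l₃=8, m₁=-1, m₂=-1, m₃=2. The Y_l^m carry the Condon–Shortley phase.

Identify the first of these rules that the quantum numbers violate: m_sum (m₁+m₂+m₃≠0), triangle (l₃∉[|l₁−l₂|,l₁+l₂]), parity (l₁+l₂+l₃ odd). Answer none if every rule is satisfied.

azimuthal sum: -1 − 1 + 2 = 0  ✓
6 ≤ 8 ≤ 10 (triangle on l)  ✓
L = 2 + 8 + 8 = 18 (even)  ✓

none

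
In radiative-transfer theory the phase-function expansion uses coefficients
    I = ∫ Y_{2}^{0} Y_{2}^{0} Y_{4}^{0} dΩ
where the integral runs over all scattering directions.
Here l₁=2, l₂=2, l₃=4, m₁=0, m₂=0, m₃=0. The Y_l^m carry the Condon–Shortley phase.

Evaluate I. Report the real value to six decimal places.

Checks pass: Σm=0; 8 even; l₃=4∈[0,4].
(2·2+1)(2·2+1)(2·4+1) = 225
Δ: 0! 4! 4! / 9! → 1/630
sum: t=0:+1/16 = 1/16
3j²(2 2 4; 0 0 0) = Δ·Π!·Σ² = 2/35  (sign +1)
(m-triple is (0,0,0) — same symbol as above.)
combine: 4πI² = 225·2/35·2/35 = 36/49
take √, sign +1: I = 0.24179554

0.241796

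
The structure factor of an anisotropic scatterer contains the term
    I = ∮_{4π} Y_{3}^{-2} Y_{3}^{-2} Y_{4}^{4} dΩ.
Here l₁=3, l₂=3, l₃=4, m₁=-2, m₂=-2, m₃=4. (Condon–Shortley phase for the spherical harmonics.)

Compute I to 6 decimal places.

Checks pass: Σm=0; 10 even; l₃=4∈[0,6].
(2·3+1)(2·3+1)(2·4+1) = 441
Δ: 2! 4! 4! / 11! → 1/34650
sum: t=0:+1/72 t=1:−1/16 t=2:+1/72 = -5/144
3j²(3 3 4; 0 0 0) = Δ·Π!·Σ² = 2/77  (sign -1)
sum: t=1:−1/576 = -1/576
3j²(3 3 4; -2 -2 4) = Δ·Π!·Σ² = 5/99  (sign -1)
combine: 4πI² = 441·2/77·5/99 = 70/121
take √, sign +1: I = 0.21456131

0.214561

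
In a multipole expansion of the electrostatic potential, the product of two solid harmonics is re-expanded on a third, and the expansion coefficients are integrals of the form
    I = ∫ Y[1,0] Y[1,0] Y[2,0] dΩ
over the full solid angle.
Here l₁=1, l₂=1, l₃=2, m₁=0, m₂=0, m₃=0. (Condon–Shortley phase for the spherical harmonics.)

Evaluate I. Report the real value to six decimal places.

0.252313

Rules hold: Σm=0, L=4 even, 0≤2≤2.
N = 3·3·5 = 45
Δ = 0!·2!·2!/5! = 1/30
Racah Σ t=0..0: t=0:+1/1 = 1/1
⇒ 3j(1 1 2; 0 0 0)² = 2/15, sgn +1
(m-triple is (0,0,0) — same symbol as above.)
4πI² = N·(3j₀)²·(3jₘ)² = 4/5
I = +1·√(0.8/4π) = 0.25231325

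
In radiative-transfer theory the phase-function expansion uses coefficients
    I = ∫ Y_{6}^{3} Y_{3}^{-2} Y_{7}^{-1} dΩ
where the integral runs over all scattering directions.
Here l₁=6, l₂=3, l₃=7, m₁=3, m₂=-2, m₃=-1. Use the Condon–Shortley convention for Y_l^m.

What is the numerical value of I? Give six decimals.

m-sum 0 ✓  L=16 even ✓  3≤7≤9 ✓
Π(2lᵢ+1) = 13×7×15 = 1365
triangle coeff Δ(6,3,7) = 1/2042040
Σ_t [0,2]: t=0:+1/207360 t=1:−1/57600 t=2:+1/207360 = -1/129600
(3j)²=168/12155 [(6 3 7; 0 0 0)], sign=+1
Σ_t [0,1]: t=0:+1/362880 t=1:−1/1935360 = 13/5806080
(3j)²=195/10472 [(6 3 7; 3 -2 -1)], sign=+1
⇒ 4πI² = 12285/34969
I = (+1)√(12285/34969/(4π)) = 0.16720184

0.167202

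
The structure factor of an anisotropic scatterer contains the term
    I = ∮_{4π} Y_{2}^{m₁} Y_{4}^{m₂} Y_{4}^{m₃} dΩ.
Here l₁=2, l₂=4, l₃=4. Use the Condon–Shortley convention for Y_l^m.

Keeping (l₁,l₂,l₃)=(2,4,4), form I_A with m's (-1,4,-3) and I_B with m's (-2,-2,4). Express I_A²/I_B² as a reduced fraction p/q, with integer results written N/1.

l's match ⇒ only the (l;m) 3-j factors differ between A and B.
A: triangle coeff Δ(2,4,4) = 1/13860; Σ_t [2,2]: t=2:+1/1440 = 1/1440; (3j)²=7/165 [(2 4 4; -1 4 -3)], sign=-1
B: triangle coeff Δ(2,4,4) = 1/13860; Σ_t [2,2]: t=2:+1/2880 = 1/2880; (3j)²=2/165 [(2 4 4; -2 -2 4)], sign=+1
I_A²/I_B² = (7/165)/(2/165) = 7/2

7/2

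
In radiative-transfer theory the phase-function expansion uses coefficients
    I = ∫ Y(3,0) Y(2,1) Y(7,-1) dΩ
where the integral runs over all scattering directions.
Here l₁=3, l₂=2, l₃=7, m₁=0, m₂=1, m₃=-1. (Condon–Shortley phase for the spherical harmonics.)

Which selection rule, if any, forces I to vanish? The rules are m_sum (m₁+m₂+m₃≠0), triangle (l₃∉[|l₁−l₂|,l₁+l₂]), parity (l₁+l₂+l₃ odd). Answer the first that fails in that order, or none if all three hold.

triangle

m₁+m₂+m₃ = 0 + 1 − 1 = 0  ✓
triangle: |3−2|=1 ≤ l₃=7 ≤ 3+2=5  ✗
parity: l₁+l₂+l₃ = 12 is even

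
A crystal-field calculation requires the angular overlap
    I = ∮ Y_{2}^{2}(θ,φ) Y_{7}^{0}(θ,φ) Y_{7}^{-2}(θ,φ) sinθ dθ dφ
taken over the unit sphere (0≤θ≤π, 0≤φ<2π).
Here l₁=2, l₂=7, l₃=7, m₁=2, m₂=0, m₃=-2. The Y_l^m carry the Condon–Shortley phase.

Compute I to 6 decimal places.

Checks pass: Σm=0; 16 even; l₃=7∈[5,9].
(2·2+1)(2·7+1)(2·7+1) = 1125
Δ: 2! 2! 12! / 17! → 1/185640
sum: t=0:+1/2419200 t=1:−1/518400 t=2:+1/2419200 = -1/907200
3j²(2 7 7; 0 0 0) = Δ·Π!·Σ² = 56/3315  (sign +1)
sum: t=0:+1/2419200 = 1/2419200
3j²(2 7 7; 2 0 -2) = Δ·Π!·Σ² = 27/1105  (sign -1)
combine: 4πI² = 1125·56/3315·27/1105 = 22680/48841
take √, sign -1: I = -0.19223140

-0.192231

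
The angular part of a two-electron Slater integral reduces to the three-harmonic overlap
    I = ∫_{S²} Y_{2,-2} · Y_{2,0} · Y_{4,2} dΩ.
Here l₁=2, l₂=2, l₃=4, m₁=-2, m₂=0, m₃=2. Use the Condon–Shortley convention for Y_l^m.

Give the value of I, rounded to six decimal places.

0.156078

m-sum 0 ✓  L=8 even ✓  0≤4≤4 ✓
Π(2lᵢ+1) = 5×5×9 = 225
triangle coeff Δ(2,2,4) = 1/630
Σ_t [0,0]: t=0:+1/16 = 1/16
(3j)²=2/35 [(2 2 4; 0 0 0)], sign=+1
Σ_t [0,0]: t=0:+1/96 = 1/96
(3j)²=1/42 [(2 2 4; -2 0 2)], sign=+1
⇒ 4πI² = 15/49
I = (+1)√(15/49/(4π)) = 0.15607835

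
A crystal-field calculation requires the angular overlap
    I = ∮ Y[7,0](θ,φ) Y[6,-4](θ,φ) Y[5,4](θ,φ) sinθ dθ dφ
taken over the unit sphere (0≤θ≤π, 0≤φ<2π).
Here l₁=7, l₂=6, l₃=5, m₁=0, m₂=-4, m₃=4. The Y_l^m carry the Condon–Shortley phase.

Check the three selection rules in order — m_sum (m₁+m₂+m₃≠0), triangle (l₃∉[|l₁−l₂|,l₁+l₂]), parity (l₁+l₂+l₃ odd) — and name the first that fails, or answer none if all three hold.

none

m₁+m₂+m₃ = 0 − 4 + 4 = 0  ✓
triangle: |7−6|=1 ≤ l₃=5 ≤ 7+6=13  ✓
parity: l₁+l₂+l₃ = 18 is even  ✓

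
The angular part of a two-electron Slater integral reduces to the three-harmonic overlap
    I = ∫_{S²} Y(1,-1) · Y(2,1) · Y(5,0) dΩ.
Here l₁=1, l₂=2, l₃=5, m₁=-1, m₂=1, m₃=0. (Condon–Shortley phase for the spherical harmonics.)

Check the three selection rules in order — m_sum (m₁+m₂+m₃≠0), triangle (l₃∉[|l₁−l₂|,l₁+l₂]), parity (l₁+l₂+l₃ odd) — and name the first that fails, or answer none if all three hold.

azimuthal sum: -1 + 1 + 0 = 0  ✓
1 ≤ 5 ≤ 3 (triangle on l)  ✗
L = 1 + 2 + 5 = 8 (even)

triangle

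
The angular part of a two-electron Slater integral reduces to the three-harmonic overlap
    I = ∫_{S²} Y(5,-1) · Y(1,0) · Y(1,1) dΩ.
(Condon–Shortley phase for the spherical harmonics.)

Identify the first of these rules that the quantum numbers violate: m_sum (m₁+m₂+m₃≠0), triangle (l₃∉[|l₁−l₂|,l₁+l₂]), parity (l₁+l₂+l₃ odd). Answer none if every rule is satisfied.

triangle

m₁+m₂+m₃ = -1 + 0 + 1 = 0  ✓
triangle: |5−1|=4 ≤ l₃=1 ≤ 5+1=6  ✗
parity: l₁+l₂+l₃ = 7 is odd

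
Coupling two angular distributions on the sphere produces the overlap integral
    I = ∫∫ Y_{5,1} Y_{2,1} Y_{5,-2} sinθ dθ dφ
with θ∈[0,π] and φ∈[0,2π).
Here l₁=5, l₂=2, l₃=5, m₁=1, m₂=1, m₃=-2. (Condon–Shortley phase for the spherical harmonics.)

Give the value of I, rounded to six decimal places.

0.104819

Rules hold: Σm=0, L=12 even, 3≤5≤7.
N = 11·5·11 = 605
Δ = 2!·8!·2!/13! = 1/38610
Racah Σ t=0..2: t=0:+1/2880 t=1:−1/576 t=2:+1/2880 = -1/960
⇒ 3j(5 2 5; 0 0 0)² = 10/429, sgn +1
Racah Σ t=1..2: t=1:−1/1440 t=2:+1/2880 = -1/2880
⇒ 3j(5 2 5; 1 1 -2)² = 7/715, sgn +1
4πI² = N·(3j₀)²·(3jₘ)² = 70/507
I = +1·√(0.138067/4π) = 0.10481902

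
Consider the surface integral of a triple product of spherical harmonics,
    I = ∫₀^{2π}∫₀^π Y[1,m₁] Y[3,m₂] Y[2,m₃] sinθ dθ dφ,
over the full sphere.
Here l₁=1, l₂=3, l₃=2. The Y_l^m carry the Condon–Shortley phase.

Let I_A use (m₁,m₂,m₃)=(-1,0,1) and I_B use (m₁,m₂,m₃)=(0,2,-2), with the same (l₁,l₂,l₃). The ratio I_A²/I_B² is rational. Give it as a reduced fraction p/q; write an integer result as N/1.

3/5

l's match ⇒ only the (l;m) 3-j factors differ between A and B.
A: triangle coeff Δ(1,3,2) = 1/105; Σ_t [2,2]: t=2:+1/12 = 1/12; (3j)²=1/35 [(1 3 2; -1 0 1)], sign=-1
B: triangle coeff Δ(1,3,2) = 1/105; Σ_t [1,1]: t=1:−1/24 = -1/24; (3j)²=1/21 [(1 3 2; 0 2 -2)], sign=-1
I_A²/I_B² = (1/35)/(1/21) = 3/5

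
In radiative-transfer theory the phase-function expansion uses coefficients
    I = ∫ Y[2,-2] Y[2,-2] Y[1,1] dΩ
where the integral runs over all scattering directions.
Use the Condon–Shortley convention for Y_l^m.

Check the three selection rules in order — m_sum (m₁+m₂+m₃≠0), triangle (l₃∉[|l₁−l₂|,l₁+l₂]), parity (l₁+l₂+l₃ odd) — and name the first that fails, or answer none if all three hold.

m₁+m₂+m₃ = -2 − 2 + 1 = -3  ✗
triangle: |2−2|=0 ≤ l₃=1 ≤ 2+2=4
parity: l₁+l₂+l₃ = 5 is odd

m_sum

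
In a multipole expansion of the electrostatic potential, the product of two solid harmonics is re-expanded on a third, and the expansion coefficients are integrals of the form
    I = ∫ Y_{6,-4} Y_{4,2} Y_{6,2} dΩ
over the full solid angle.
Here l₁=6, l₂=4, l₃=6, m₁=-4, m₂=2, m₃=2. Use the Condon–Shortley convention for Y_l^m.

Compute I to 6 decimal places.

Checks pass: Σm=0; 16 even; l₃=6∈[2,10].
(2·6+1)(2·4+1)(2·6+1) = 1521
Δ: 4! 8! 4! / 17! → 1/15315300
sum: t=0:+1/829440 t=1:−1/25920 t=2:+1/9216 t=3:−1/25920 t=4:+1/829440 = 7/207360
3j²(6 4 6; 0 0 0) = Δ·Π!·Σ² = 28/2431  (sign +1)
sum: t=2:+1/3870720 t=3:−1/181440 t=4:+1/138240 = 23/11612160
3j²(6 4 6; -4 2 2) = Δ·Π!·Σ² = 529/204204  (sign +1)
combine: 4πI² = 1521·28/2431·529/204204 = 1587/34969
take √, sign +1: I = 0.06009550

0.060095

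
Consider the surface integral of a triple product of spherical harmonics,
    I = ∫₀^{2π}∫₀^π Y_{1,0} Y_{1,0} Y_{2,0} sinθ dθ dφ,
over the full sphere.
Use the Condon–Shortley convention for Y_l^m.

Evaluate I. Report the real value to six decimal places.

0.252313

Checks pass: Σm=0; 4 even; l₃=2∈[0,2].
(2·1+1)(2·1+1)(2·2+1) = 45
Δ: 0! 2! 2! / 5! → 1/30
sum: t=0:+1/1 = 1/1
3j²(1 1 2; 0 0 0) = Δ·Π!·Σ² = 2/15  (sign +1)
(m-triple is (0,0,0) — same symbol as above.)
combine: 4πI² = 45·2/15·2/15 = 4/5
take √, sign +1: I = 0.25231325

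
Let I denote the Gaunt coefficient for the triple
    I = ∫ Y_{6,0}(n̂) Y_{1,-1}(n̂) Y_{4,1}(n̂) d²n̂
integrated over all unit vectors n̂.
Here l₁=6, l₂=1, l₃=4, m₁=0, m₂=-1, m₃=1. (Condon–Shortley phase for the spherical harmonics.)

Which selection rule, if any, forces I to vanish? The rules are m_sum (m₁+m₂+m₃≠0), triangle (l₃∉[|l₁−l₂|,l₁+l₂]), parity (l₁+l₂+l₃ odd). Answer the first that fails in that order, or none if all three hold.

m₁+m₂+m₃ = 0 − 1 + 1 = 0  ✓
triangle: |6−1|=5 ≤ l₃=4 ≤ 6+1=7  ✗
parity: l₁+l₂+l₃ = 11 is odd

triangle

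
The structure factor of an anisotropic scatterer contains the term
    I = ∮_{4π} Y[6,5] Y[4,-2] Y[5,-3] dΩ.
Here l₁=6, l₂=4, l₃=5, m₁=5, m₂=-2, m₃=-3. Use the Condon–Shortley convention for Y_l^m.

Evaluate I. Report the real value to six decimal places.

l₁+l₂+l₃=15 is odd: 3j(l;000)=0 ⇒ I=0

0.000000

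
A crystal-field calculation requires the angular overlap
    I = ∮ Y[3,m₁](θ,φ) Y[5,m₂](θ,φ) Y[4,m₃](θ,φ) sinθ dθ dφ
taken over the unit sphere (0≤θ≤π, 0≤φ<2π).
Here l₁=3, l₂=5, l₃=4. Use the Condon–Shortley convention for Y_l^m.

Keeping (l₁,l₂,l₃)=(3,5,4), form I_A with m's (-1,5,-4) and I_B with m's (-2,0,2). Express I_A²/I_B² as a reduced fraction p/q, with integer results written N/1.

Shared (l₁,l₂,l₃)=(3,5,4): N and (l;000)² cancel in I_A²/I_B².
A: Δ = 4!·2!·6!/13! = 1/180180; Racah Σ t=4..4: t=4:+1/34560 = 1/34560; ⇒ 3j(3 5 4; -1 5 -4)² = 14/429, sgn +1
B: Δ = 4!·2!·6!/13! = 1/180180; Racah Σ t=3..4: t=3:−1/576 t=4:+1/2880 = -1/720; ⇒ 3j(3 5 4; -2 0 2)² = 80/3003, sgn -1
I_A²/I_B² = (14/429)/(80/3003) = 49/40

49/40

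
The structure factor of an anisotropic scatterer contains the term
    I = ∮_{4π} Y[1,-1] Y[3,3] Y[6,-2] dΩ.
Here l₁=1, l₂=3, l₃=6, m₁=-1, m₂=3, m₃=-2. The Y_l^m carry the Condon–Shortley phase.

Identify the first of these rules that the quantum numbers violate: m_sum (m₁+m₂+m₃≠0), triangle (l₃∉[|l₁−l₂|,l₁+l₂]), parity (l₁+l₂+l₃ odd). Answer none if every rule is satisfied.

triangle

m₁+m₂+m₃ = -1 + 3 − 2 = 0  ✓
triangle: |1−3|=2 ≤ l₃=6 ≤ 1+3=4  ✗
parity: l₁+l₂+l₃ = 10 is even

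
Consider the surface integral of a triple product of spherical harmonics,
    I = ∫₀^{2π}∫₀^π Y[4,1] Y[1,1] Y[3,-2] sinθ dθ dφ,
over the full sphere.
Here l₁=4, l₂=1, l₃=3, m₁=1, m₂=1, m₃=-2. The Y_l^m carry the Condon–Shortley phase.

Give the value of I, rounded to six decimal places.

Checks pass: Σm=0; 8 even; l₃=3∈[3,5].
(2·4+1)(2·1+1)(2·3+1) = 189
Δ: 2! 6! 0! / 9! → 1/252
sum: t=1:−1/36 = -1/36
3j²(4 1 3; 0 0 0) = Δ·Π!·Σ² = 4/63  (sign +1)
sum: t=2:+1/240 = 1/240
3j²(4 1 3; 1 1 -2) = Δ·Π!·Σ² = 1/84  (sign -1)
combine: 4πI² = 189·4/63·1/84 = 1/7
take √, sign -1: I = -0.10662181

-0.106622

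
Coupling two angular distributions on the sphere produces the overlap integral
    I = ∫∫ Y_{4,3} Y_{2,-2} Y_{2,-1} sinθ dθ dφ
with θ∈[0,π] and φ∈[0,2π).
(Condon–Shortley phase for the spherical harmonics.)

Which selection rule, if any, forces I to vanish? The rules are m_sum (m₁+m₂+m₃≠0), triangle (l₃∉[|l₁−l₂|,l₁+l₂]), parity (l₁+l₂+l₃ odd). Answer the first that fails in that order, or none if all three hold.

azimuthal sum: 3 − 2 − 1 = 0  ✓
2 ≤ 2 ≤ 6 (triangle on l)  ✓
L = 4 + 2 + 2 = 8 (even)  ✓

none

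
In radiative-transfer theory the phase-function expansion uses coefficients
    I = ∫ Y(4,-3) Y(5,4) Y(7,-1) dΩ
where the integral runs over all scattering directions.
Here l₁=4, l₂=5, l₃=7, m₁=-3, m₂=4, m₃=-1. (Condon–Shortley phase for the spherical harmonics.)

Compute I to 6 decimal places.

m-sum 0 ✓  L=16 even ✓  1≤7≤9 ✓
Π(2lᵢ+1) = 9×11×15 = 1485
triangle coeff Δ(4,5,7) = 1/6126120
Σ_t [0,2]: t=0:+1/69120 t=1:−1/20736 t=2:+1/69120 = -1/51840
(3j)²=280/21879 [(4 5 7; 0 0 0)], sign=+1
Σ_t [1,2]: t=1:−1/29030400 t=2:+1/1209600 = 23/29030400
(3j)²=529/97240 [(4 5 7; -3 4 -1)], sign=+1
⇒ 4πI² = 55545/537251
I = (+1)√(55545/537251/(4π)) = 0.09070452

0.090705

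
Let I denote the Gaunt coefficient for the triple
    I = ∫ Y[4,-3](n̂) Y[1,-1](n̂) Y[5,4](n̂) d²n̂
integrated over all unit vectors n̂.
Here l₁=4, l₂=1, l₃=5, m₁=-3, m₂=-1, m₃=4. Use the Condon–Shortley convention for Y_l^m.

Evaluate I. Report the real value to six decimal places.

Checks pass: Σm=0; 10 even; l₃=5∈[3,5].
(2·4+1)(2·1+1)(2·5+1) = 297
Δ: 0! 8! 2! / 11! → 1/495
sum: t=0:+1/576 = 1/576
3j²(4 1 5; 0 0 0) = Δ·Π!·Σ² = 5/99  (sign -1)
sum: t=0:+1/10080 = 1/10080
3j²(4 1 5; -3 -1 4) = Δ·Π!·Σ² = 4/55  (sign -1)
combine: 4πI² = 297·5/99·4/55 = 12/11
take √, sign +1: I = 0.29463840

0.294638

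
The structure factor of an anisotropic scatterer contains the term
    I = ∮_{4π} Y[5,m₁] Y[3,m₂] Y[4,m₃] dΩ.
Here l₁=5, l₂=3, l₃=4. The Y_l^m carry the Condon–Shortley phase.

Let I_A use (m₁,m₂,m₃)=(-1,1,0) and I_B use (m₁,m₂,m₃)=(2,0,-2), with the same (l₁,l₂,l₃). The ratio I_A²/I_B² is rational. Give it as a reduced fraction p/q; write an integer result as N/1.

Shared (l₁,l₂,l₃)=(5,3,4): N and (l;000)² cancel in I_A²/I_B².
A: Δ = 4!·6!·2!/13! = 1/180180; Racah Σ t=2..4: t=2:+1/384 t=3:−1/216 t=4:+1/2304 = -11/6912; ⇒ 3j(5 3 4; -1 1 0)² = 11/1638, sgn -1
B: Δ = 4!·6!·2!/13! = 1/180180; Racah Σ t=1..3: t=1:−1/576 t=2:+1/480 t=3:−1/8640 = 1/4320; ⇒ 3j(5 3 4; 2 0 -2)² = 1/2145, sgn +1
I_A²/I_B² = (11/1638)/(1/2145) = 605/42

605/42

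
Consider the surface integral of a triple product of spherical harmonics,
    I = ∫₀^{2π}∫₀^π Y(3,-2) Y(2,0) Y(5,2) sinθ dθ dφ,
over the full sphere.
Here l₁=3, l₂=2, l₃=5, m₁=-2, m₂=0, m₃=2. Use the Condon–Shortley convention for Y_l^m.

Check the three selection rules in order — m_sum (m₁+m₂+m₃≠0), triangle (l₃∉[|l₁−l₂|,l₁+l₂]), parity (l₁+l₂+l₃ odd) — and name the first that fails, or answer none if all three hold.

none

Σmᵢ = 0  ✓
l₃∈[|l₁−l₂|,l₁+l₂]=[1,5], have l₃=5  ✓
Σlᵢ = 10 ⇒ even  ✓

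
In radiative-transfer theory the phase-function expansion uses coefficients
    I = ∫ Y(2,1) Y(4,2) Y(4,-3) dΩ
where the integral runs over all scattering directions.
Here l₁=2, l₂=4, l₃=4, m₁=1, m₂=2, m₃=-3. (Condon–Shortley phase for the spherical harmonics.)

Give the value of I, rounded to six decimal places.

m-sum 0 ✓  L=10 even ✓  2≤4≤6 ✓
Π(2lᵢ+1) = 5×9×9 = 405
triangle coeff Δ(2,4,4) = 1/13860
Σ_t [0,2]: t=0:+1/192 t=1:−1/36 t=2:+1/192 = -5/288
(3j)²=20/693 [(2 4 4; 0 0 0)], sign=-1
Σ_t [0,1]: t=0:+1/1440 t=1:−1/240 = -1/288
(3j)²=5/132 [(2 4 4; 1 2 -3)], sign=+1
⇒ 4πI² = 375/847
I = (-1)√(375/847/(4π)) = -0.18770204

-0.187702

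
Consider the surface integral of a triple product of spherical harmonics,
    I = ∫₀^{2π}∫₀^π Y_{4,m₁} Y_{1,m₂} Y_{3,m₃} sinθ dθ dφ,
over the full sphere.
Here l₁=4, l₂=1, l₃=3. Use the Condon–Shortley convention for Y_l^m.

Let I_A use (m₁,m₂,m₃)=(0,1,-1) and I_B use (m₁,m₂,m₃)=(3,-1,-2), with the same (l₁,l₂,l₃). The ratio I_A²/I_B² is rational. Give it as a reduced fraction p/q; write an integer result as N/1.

Shared (l₁,l₂,l₃)=(4,1,3): N and (l;000)² cancel in I_A²/I_B².
A: Δ = 2!·6!·0!/9! = 1/252; Racah Σ t=2..2: t=2:+1/96 = 1/96; ⇒ 3j(4 1 3; 0 1 -1)² = 1/42, sgn +1
B: Δ = 2!·6!·0!/9! = 1/252; Racah Σ t=0..0: t=0:+1/240 = 1/240; ⇒ 3j(4 1 3; 3 -1 -2)² = 1/12, sgn -1
I_A²/I_B² = (1/42)/(1/12) = 2/7

2/7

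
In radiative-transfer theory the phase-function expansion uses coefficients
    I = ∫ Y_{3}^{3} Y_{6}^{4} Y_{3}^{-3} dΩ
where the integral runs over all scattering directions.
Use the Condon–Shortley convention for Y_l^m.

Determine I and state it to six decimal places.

m-sum = 3 + 4 − 3 = 4 ≠ 0 ⇒ I = 0

0.000000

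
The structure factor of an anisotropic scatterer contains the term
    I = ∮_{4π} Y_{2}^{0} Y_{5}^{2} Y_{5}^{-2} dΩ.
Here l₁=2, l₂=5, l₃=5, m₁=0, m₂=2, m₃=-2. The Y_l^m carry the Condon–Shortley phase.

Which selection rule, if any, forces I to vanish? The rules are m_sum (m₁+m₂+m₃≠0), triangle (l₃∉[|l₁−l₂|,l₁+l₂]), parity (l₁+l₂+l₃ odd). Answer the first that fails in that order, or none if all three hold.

none

Σmᵢ = 0  ✓
l₃∈[|l₁−l₂|,l₁+l₂]=[3,7], have l₃=5  ✓
Σlᵢ = 12 ⇒ even  ✓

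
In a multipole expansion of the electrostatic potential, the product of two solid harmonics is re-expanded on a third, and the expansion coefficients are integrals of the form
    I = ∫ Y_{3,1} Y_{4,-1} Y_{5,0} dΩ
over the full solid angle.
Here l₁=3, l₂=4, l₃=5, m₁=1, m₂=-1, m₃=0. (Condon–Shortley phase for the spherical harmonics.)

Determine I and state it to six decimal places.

Checks pass: Σm=0; 12 even; l₃=5∈[1,7].
(2·3+1)(2·4+1)(2·5+1) = 693
Δ: 2! 4! 6! / 13! → 1/180180
sum: t=0:+1/576 t=1:−1/144 t=2:+1/576 = -1/288
3j²(3 4 5; 0 0 0) = Δ·Π!·Σ² = 20/1001  (sign +1)
sum: t=0:+1/288 t=1:−1/288 t=2:+1/5760 = 1/5760
3j²(3 4 5; 1 -1 0) = Δ·Π!·Σ² = 1/12012  (sign -1)
combine: 4πI² = 693·20/1001·1/12012 = 15/13013
take √, sign -1: I = -0.00957750

-0.009577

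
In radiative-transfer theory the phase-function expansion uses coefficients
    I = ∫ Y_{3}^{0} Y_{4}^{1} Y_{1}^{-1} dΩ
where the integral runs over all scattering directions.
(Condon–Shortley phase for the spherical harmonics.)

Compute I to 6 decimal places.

-0.194664

Rules hold: Σm=0, L=8 even, 1≤1≤7.
N = 7·9·3 = 189
Δ = 6!·0!·2!/9! = 1/252
Racah Σ t=3..3: t=3:−1/36 = -1/36
⇒ 3j(3 4 1; 0 0 0)² = 4/63, sgn +1
Racah Σ t=3..3: t=3:−1/72 = -1/72
⇒ 3j(3 4 1; 0 1 -1)² = 5/126, sgn -1
4πI² = N·(3j₀)²·(3jₘ)² = 10/21
I = -1·√(0.47619/4π) = -0.19466390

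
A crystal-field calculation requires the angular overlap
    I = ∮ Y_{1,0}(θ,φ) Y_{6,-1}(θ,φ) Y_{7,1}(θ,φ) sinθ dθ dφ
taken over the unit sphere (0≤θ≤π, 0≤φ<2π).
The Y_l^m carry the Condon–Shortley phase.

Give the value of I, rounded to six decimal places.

Checks pass: Σm=0; 14 even; l₃=7∈[5,7].
(2·1+1)(2·6+1)(2·7+1) = 585
Δ: 0! 2! 12! / 15! → 1/1365
sum: t=0:+1/518400 = 1/518400
3j²(1 6 7; 0 0 0) = Δ·Π!·Σ² = 7/195  (sign -1)
sum: t=0:+1/604800 = 1/604800
3j²(1 6 7; 0 -1 1) = Δ·Π!·Σ² = 16/455  (sign +1)
combine: 4πI² = 585·7/195·16/455 = 48/65
take √, sign -1: I = -0.24241473

-0.242415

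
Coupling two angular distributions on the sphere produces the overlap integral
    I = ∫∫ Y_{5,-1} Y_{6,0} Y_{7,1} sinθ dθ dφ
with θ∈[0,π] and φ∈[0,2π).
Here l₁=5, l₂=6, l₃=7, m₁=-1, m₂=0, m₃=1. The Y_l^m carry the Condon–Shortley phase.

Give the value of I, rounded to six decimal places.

Checks pass: Σm=0; 18 even; l₃=7∈[1,11].
(2·5+1)(2·6+1)(2·7+1) = 2145
Δ: 4! 6! 8! / 19! → 1/174594420
sum: t=0:+1/4147200 t=1:−1/207360 t=2:+1/82944 t=3:−1/207360 t=4:+1/4147200 = 1/345600
3j²(5 6 7; 0 0 0) = Δ·Π!·Σ² = 420/46189  (sign -1)
sum: t=0:+1/24883200 t=1:−1/518400 t=2:+1/110592 t=3:−1/155520 t=4:+1/1658880 = 11/8294400
3j²(5 6 7; -1 0 1) = Δ·Π!·Σ² = 11/4199  (sign +1)
combine: 4πI² = 2145·420/46189·11/4199 = 69300/1356277
take √, sign -1: I = -0.06376575

-0.063766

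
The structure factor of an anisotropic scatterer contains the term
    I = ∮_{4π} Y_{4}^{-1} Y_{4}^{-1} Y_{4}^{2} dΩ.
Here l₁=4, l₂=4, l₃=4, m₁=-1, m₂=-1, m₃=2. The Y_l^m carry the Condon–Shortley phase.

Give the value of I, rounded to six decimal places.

m-sum 0 ✓  L=12 even ✓  0≤4≤8 ✓
Π(2lᵢ+1) = 9×9×9 = 729
triangle coeff Δ(4,4,4) = 1/450450
Σ_t [0,4]: t=0:+1/13824 t=1:−1/216 t=2:+1/64 t=3:−1/216 t=4:+1/13824 = 5/768
(3j)²=18/1001 [(4 4 4; 0 0 0)], sign=+1
Σ_t [1,3]: t=1:−1/576 t=2:+1/144 t=3:−1/576 = 1/288
(3j)²=20/1001 [(4 4 4; -1 -1 2)], sign=+1
⇒ 4πI² = 262440/1002001
I = (+1)√(262440/1002001/(4π)) = 0.14436968

0.144370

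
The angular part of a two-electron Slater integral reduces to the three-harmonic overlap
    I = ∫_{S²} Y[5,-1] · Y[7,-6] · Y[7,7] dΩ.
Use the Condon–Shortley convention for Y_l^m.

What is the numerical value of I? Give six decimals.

L=19 odd ⇒ parity kills the (l;000) factor ⇒ I = 0

0.000000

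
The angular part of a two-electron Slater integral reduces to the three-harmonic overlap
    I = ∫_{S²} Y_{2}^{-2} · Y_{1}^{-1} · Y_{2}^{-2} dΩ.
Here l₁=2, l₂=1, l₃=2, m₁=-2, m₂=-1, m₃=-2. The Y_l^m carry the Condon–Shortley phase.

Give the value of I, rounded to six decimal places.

Σmᵢ = -5 ≠ 0, so the φ-integral vanishes; I = 0

0.000000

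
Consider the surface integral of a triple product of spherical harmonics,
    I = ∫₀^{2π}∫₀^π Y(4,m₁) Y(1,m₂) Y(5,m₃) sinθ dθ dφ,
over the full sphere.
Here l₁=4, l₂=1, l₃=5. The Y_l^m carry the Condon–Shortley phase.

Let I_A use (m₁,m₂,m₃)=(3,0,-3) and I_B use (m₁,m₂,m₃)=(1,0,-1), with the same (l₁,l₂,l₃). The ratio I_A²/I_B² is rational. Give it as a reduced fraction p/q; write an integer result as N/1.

Same 4,1,5: normalisation and zero-m 3j drop out of the ratio.
A: Δ: 0! 8! 2! / 11! → 1/495; sum: t=0:+1/5040 = 1/5040; 3j²(4 1 5; 3 0 -3) = Δ·Π!·Σ² = 16/495  (sign +1)
B: Δ: 0! 8! 2! / 11! → 1/495; sum: t=0:+1/720 = 1/720; 3j²(4 1 5; 1 0 -1) = Δ·Π!·Σ² = 8/165  (sign +1)
I_A²/I_B² = (16/495)/(8/165) = 2/3

2/3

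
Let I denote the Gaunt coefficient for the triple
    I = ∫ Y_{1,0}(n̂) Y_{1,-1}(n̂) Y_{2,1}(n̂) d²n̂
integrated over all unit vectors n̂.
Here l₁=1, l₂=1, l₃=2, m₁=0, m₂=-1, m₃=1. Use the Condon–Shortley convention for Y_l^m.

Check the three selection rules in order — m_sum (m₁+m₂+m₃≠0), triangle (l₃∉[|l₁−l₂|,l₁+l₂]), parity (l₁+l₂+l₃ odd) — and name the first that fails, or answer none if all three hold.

none

azimuthal sum: 0 − 1 + 1 = 0  ✓
0 ≤ 2 ≤ 2 (triangle on l)  ✓
L = 1 + 1 + 2 = 4 (even)  ✓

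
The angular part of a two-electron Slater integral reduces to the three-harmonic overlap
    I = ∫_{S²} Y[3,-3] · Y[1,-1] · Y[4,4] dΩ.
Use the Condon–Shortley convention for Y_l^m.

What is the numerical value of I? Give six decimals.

0.325735

m-sum 0 ✓  L=8 even ✓  2≤4≤4 ✓
Π(2lᵢ+1) = 7×3×9 = 189
triangle coeff Δ(3,1,4) = 1/252
Σ_t [0,0]: t=0:+1/36 = 1/36
(3j)²=4/63 [(3 1 4; 0 0 0)], sign=+1
Σ_t [0,0]: t=0:+1/1440 = 1/1440
(3j)²=1/9 [(3 1 4; -3 -1 4)], sign=+1
⇒ 4πI² = 4/3
I = (+1)√(4/3/(4π)) = 0.32573501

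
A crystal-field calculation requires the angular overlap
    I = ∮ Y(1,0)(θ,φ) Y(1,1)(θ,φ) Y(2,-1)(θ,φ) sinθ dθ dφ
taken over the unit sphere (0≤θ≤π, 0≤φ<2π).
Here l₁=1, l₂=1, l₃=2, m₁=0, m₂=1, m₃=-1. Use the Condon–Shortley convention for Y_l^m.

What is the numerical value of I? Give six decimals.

-0.218510

Rules hold: Σm=0, L=4 even, 0≤2≤2.
N = 3·3·5 = 45
Δ = 0!·2!·2!/5! = 1/30
Racah Σ t=0..0: t=0:+1/1 = 1/1
⇒ 3j(1 1 2; 0 0 0)² = 2/15, sgn +1
Racah Σ t=0..0: t=0:+1/2 = 1/2
⇒ 3j(1 1 2; 0 1 -1)² = 1/10, sgn -1
4πI² = N·(3j₀)²·(3jₘ)² = 3/5
I = -1·√(0.6/4π) = -0.21850969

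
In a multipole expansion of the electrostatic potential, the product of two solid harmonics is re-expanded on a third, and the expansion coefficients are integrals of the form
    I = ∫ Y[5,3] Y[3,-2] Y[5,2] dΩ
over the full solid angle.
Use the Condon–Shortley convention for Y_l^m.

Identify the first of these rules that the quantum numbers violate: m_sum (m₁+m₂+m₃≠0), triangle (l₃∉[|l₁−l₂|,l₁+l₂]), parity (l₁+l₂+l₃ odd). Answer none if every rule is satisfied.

m_sum

azimuthal sum: 3 − 2 + 2 = 3  ✗
2 ≤ 5 ≤ 8 (triangle on l)
L = 5 + 3 + 5 = 13 (odd)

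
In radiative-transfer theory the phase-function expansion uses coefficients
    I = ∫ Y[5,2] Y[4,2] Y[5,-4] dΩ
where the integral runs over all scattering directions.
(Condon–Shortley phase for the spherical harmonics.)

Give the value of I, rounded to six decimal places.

Checks pass: Σm=0; 14 even; l₃=5∈[1,9].
(2·5+1)(2·4+1)(2·5+1) = 1089
Δ: 4! 6! 4! / 15! → 1/3153150
sum: t=0:+1/69120 t=1:−1/1728 t=2:+1/576 t=3:−1/1728 t=4:+1/69120 = 7/11520
3j²(5 4 5; 0 0 0) = Δ·Π!·Σ² = 2/143  (sign -1)
sum: t=2:+1/11520 t=3:−1/25920 = 1/20736
3j²(5 4 5; 2 2 -4) = Δ·Π!·Σ² = 5/429  (sign -1)
combine: 4πI² = 1089·2/143·5/429 = 30/169
take √, sign +1: I = 0.11885360

0.118854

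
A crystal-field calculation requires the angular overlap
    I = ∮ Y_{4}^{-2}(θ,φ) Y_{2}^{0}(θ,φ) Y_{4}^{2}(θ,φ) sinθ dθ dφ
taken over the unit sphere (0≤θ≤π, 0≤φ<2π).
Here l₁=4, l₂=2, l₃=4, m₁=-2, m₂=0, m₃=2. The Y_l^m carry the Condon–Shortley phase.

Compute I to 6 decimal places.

0.065536

Rules hold: Σm=0, L=10 even, 2≤4≤6.
N = 9·5·9 = 405
Δ = 2!·6!·2!/11! = 1/13860
Racah Σ t=0..2: t=0:+1/192 t=1:−1/36 t=2:+1/192 = -5/288
⇒ 3j(4 2 4; 0 0 0)² = 20/693, sgn -1
Racah Σ t=0..2: t=0:+1/2880 t=1:−1/120 t=2:+1/192 = -1/360
⇒ 3j(4 2 4; -2 0 2)² = 16/3465, sgn -1
4πI² = N·(3j₀)²·(3jₘ)² = 320/5929
I = +1·√(0.053972/4π) = 0.06553591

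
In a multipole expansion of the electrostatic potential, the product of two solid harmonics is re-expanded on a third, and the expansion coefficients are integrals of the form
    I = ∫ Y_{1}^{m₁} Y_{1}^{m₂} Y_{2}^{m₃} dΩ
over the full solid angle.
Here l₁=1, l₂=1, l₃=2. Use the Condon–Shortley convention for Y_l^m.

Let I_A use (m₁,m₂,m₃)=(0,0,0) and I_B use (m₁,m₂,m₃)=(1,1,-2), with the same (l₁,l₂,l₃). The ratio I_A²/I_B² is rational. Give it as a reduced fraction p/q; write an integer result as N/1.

Same 1,1,2: normalisation and zero-m 3j drop out of the ratio.
A: Δ: 0! 2! 2! / 5! → 1/30; sum: t=0:+1/1 = 1/1; 3j²(1 1 2; 0 0 0) = Δ·Π!·Σ² = 2/15  (sign +1)
B: Δ: 0! 2! 2! / 5! → 1/30; sum: t=0:+1/4 = 1/4; 3j²(1 1 2; 1 1 -2) = Δ·Π!·Σ² = 1/5  (sign +1)
I_A²/I_B² = (2/15)/(1/5) = 2/3

2/3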